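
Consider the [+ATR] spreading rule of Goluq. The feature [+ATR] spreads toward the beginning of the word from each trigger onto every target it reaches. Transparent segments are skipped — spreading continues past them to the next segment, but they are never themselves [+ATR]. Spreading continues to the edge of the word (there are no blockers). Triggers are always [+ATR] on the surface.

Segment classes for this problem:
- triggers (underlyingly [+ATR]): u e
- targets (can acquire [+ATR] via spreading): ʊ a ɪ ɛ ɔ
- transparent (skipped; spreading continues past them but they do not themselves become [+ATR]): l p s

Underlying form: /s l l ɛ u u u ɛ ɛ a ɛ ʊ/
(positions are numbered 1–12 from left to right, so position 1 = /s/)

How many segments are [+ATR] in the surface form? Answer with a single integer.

4

From /u/ at 5 leftward: 4 /ɛ/ → [+ATR]; 3 /l/ transparent; 2 /l/ transparent; 1 /s/ transparent; word edge.
From /u/ at 6 leftward: 5 /u/ is itself a trigger — this domain ends here.
From /u/ at 7 leftward: 6 /u/ is itself a trigger — this domain ends here.
Targets with no active source: positions 8 9 10 11 12 stay [-ATR].
[+ATR] positions on the surface: 4 5 6 7.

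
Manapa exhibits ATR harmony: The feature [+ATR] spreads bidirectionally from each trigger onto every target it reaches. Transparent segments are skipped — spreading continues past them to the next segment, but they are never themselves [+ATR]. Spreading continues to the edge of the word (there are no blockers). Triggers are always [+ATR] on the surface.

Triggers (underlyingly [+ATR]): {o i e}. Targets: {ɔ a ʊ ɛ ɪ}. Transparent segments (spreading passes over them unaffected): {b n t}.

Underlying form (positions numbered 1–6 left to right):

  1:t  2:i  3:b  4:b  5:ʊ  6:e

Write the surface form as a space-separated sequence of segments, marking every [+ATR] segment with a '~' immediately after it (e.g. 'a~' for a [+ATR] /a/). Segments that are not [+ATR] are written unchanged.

From /i/ at 2 rightward: 3 /b/ transparent; 4 /b/ transparent; 5 /ʊ/ → [+ATR]; 6 /e/ is itself a trigger — this domain ends here.
From /i/ at 2 leftward: 1 /t/ transparent; word edge.
From /e/ at 6 rightward: word edge.
From /e/ at 6 leftward: 5 /ʊ/ → [+ATR]; 4 /b/ transparent; 3 /b/ transparent; 2 /i/ is itself a trigger — this domain ends here.
[+ATR] positions on the surface: 2 5 6.

t i~ b b ʊ~ e~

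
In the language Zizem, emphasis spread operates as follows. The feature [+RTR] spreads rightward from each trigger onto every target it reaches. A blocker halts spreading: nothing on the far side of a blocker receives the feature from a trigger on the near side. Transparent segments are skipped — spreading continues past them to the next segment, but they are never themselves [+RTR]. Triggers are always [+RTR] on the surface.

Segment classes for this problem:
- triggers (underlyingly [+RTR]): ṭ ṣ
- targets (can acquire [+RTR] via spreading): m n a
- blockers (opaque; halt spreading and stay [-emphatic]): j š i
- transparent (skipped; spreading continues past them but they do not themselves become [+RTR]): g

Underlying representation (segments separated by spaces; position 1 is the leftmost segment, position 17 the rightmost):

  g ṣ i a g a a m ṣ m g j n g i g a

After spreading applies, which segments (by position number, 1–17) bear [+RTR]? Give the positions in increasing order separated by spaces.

2 9 10

From /ṣ/ at 2 rightward: 3 /i/ blocks.
From /ṣ/ at 9 rightward: 10 /m/ → [+RTR]; 11 /g/ transparent; 12 /j/ blocks.
Targets with no active source: positions 4 6 7 8 13 17 stay [-emphatic].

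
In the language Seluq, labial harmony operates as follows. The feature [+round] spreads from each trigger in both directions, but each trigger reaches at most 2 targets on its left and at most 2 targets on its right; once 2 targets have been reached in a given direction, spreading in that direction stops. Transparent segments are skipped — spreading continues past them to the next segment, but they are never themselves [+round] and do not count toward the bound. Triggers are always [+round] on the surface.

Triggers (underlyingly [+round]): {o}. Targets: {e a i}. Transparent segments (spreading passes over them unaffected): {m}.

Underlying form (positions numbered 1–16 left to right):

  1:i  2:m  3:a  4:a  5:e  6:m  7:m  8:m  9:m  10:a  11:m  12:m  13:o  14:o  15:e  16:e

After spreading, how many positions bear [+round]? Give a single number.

From /o/ at 13 rightward: 14 /o/ is itself a trigger — this domain ends here.
From /o/ at 13 leftward: 12 /m/ transparent; 11 /m/ transparent; 10 /a/ → [+round]; 9 /m/ transparent; 8 /m/ transparent; 7 /m/ transparent; 6 /m/ transparent; 5 /e/ → [+round]; bound reached.
From /o/ at 14 rightward: 15 /e/ → [+round]; 16 /e/ → [+round]; bound reached.
From /o/ at 14 leftward: 13 /o/ is itself a trigger — this domain ends here.
Targets with no active source: positions 1 3 4 stay [-round].
[+round] positions on the surface: 5 10 13 14 15 16.

6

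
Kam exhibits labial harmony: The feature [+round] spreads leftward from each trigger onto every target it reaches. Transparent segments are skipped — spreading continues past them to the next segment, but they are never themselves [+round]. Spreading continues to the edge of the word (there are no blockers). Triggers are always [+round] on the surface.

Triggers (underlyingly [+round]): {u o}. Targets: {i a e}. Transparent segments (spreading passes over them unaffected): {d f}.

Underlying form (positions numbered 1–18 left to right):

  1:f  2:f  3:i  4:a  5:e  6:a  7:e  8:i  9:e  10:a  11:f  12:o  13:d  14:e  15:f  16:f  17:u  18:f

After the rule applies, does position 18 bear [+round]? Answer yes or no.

From /o/ at 12 leftward: 11 /f/ transparent; 10 /a/ → [+round]; 9 /e/ → [+round]; 8 /i/ → [+round]; 7 /e/ → [+round]; 6 /a/ → [+round]; 5 /e/ → [+round]; 4 /a/ → [+round]; 3 /i/ → [+round]; 2 /f/ transparent; 1 /f/ transparent; word edge.
From /u/ at 17 leftward: 16 /f/ transparent; 15 /f/ transparent; 14 /e/ → [+round]; 13 /d/ transparent; 12 /o/ is itself a trigger — this domain ends here.
[+round] positions on the surface: 3 4 5 6 7 8 9 10 12 14 17.

no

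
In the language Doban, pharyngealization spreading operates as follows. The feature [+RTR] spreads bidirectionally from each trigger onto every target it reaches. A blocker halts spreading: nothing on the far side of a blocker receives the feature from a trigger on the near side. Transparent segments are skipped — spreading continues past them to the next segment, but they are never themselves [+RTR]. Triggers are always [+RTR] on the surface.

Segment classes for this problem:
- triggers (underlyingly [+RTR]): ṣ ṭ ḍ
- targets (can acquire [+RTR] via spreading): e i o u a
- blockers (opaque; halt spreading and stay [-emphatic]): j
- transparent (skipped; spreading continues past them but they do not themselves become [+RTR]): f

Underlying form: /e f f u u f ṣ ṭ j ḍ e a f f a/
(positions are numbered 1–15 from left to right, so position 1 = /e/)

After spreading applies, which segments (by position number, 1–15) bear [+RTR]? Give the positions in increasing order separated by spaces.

1 4 5 7 8 10 11 12 15

From /ṣ/ at 7 rightward: 8 /ṭ/ is itself a trigger — this domain ends here.
From /ṣ/ at 7 leftward: 6 /f/ transparent; 5 /u/ → [+RTR]; 4 /u/ → [+RTR]; 3 /f/ transparent; 2 /f/ transparent; 1 /e/ → [+RTR]; word edge.
From /ṭ/ at 8 rightward: 9 /j/ blocks.
From /ṭ/ at 8 leftward: 7 /ṣ/ is itself a trigger — this domain ends here.
From /ḍ/ at 10 rightward: 11 /e/ → [+RTR]; 12 /a/ → [+RTR]; 13 /f/ transparent; 14 /f/ transparent; 15 /a/ → [+RTR]; word edge.
From /ḍ/ at 10 leftward: 9 /j/ blocks.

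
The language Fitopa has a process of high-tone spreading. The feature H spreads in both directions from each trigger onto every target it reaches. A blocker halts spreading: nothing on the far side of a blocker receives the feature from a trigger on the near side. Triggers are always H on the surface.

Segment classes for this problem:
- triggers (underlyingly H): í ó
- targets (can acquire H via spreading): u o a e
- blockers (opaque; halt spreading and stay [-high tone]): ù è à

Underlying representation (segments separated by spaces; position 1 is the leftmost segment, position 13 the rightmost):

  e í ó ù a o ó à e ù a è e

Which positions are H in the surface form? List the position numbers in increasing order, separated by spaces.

1 2 3 5 6 7

From /í/ at 2 rightward: 3 /ó/ is itself a trigger — this domain ends here.
From /í/ at 2 leftward: 1 /e/ → H; word edge.
From /ó/ at 3 rightward: 4 /ù/ blocks.
From /ó/ at 3 leftward: 2 /í/ is itself a trigger — this domain ends here.
From /ó/ at 7 rightward: 8 /à/ blocks.
From /ó/ at 7 leftward: 6 /o/ → H; 5 /a/ → H; 4 /ù/ blocks.
Targets with no active source: positions 9 11 13 stay [-high tone].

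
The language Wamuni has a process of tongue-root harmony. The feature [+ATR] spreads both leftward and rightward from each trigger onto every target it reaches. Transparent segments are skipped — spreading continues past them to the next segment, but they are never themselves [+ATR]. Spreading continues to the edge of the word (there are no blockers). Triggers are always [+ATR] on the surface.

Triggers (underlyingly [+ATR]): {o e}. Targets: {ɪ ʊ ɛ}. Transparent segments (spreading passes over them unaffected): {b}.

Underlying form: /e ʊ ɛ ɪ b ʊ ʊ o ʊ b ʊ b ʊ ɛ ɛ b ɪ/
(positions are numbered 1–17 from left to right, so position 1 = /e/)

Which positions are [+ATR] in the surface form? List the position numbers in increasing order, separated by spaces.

1 2 3 4 6 7 8 9 11 13 14 15 17

From /e/ at 1 rightward: 2 /ʊ/ → [+ATR]; 3 /ɛ/ → [+ATR]; 4 /ɪ/ → [+ATR]; 5 /b/ transparent; 6 /ʊ/ → [+ATR]; 7 /ʊ/ → [+ATR]; 8 /o/ is itself a trigger — this domain ends here.
From /e/ at 1 leftward: word edge.
From /o/ at 8 rightward: 9 /ʊ/ → [+ATR]; 10 /b/ transparent; 11 /ʊ/ → [+ATR]; 12 /b/ transparent; 13 /ʊ/ → [+ATR]; 14 /ɛ/ → [+ATR]; 15 /ɛ/ → [+ATR]; 16 /b/ transparent; 17 /ɪ/ → [+ATR]; word edge.
From /o/ at 8 leftward: 7 /ʊ/ → [+ATR]; 6 /ʊ/ → [+ATR]; 5 /b/ transparent; 4 /ɪ/ → [+ATR]; 3 /ɛ/ → [+ATR]; 2 /ʊ/ → [+ATR]; 1 /e/ is itself a trigger — this domain ends here.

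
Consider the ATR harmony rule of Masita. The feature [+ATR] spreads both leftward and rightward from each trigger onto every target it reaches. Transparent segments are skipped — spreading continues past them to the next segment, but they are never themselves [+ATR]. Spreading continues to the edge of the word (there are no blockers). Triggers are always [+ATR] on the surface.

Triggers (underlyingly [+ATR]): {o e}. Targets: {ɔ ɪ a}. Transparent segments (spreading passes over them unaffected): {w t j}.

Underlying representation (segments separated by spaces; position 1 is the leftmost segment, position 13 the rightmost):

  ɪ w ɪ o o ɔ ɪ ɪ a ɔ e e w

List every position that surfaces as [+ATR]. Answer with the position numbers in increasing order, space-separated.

From /o/ at 4 rightward: 5 /o/ is itself a trigger — this domain ends here.
From /o/ at 4 leftward: 3 /ɪ/ → [+ATR]; 2 /w/ transparent; 1 /ɪ/ → [+ATR]; word edge.
From /o/ at 5 rightward: 6 /ɔ/ → [+ATR]; 7 /ɪ/ → [+ATR]; 8 /ɪ/ → [+ATR]; 9 /a/ → [+ATR]; 10 /ɔ/ → [+ATR]; 11 /e/ is itself a trigger — this domain ends here.
From /o/ at 5 leftward: 4 /o/ is itself a trigger — this domain ends here.
From /e/ at 11 rightward: 12 /e/ is itself a trigger — this domain ends here.
From /e/ at 11 leftward: 10 /ɔ/ → [+ATR]; 9 /a/ → [+ATR]; 8 /ɪ/ → [+ATR]; 7 /ɪ/ → [+ATR]; 6 /ɔ/ → [+ATR]; 5 /o/ is itself a trigger — this domain ends here.
From /e/ at 12 rightward: 13 /w/ transparent; word edge.
From /e/ at 12 leftward: 11 /e/ is itself a trigger — this domain ends here.

1 3 4 5 6 7 8 9 10 11 12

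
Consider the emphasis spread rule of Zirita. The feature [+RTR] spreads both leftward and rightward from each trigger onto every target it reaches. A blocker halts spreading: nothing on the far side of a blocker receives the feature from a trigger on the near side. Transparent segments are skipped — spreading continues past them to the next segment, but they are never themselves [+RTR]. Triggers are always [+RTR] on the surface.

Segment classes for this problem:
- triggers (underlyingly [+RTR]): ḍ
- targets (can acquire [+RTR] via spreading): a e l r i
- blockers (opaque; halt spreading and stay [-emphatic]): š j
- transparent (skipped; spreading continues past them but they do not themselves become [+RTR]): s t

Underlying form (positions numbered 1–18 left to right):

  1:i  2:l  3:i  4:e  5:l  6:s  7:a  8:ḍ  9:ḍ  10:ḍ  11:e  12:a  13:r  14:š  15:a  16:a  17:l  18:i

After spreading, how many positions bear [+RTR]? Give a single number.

12

From /ḍ/ at 8 rightward: 9 /ḍ/ is itself a trigger — this domain ends here.
From /ḍ/ at 8 leftward: 7 /a/ → [+RTR]; 6 /s/ transparent; 5 /l/ → [+RTR]; 4 /e/ → [+RTR]; 3 /i/ → [+RTR]; 2 /l/ → [+RTR]; 1 /i/ → [+RTR]; word edge.
From /ḍ/ at 9 rightward: 10 /ḍ/ is itself a trigger — this domain ends here.
From /ḍ/ at 9 leftward: 8 /ḍ/ is itself a trigger — this domain ends here.
From /ḍ/ at 10 rightward: 11 /e/ → [+RTR]; 12 /a/ → [+RTR]; 13 /r/ → [+RTR]; 14 /š/ blocks.
From /ḍ/ at 10 leftward: 9 /ḍ/ is itself a trigger — this domain ends here.
Targets with no active source: positions 15 16 17 18 stay [-emphatic].
[+RTR] positions on the surface: 1 2 3 4 5 7 8 9 10 11 12 13.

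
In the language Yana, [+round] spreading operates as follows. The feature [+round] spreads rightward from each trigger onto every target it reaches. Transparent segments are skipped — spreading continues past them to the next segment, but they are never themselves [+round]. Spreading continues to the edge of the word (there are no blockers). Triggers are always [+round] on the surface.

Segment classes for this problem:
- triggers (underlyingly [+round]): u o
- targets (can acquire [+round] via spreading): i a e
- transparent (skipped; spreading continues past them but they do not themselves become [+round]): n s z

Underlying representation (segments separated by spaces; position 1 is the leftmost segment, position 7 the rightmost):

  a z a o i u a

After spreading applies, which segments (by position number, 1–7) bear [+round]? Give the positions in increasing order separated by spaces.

From /o/ at 4 rightward: 5 /i/ → [+round]; 6 /u/ is itself a trigger — this domain ends here.
From /u/ at 6 rightward: 7 /a/ → [+round]; word edge.
Targets with no active source: positions 1 3 stay [-round].

4 5 6 7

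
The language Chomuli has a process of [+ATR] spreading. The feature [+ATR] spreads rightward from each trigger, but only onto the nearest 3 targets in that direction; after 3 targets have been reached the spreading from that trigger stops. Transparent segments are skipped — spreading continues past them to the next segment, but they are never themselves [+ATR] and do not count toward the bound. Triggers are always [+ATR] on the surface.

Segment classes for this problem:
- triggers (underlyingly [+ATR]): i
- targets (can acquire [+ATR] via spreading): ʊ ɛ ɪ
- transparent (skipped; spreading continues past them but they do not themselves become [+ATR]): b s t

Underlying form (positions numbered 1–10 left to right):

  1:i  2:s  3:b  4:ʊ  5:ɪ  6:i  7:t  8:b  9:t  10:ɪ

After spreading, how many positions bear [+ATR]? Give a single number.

From /i/ at 1 rightward: 2 /s/ transparent; 3 /b/ transparent; 4 /ʊ/ → [+ATR]; 5 /ɪ/ → [+ATR]; 6 /i/ is itself a trigger — this domain ends here.
From /i/ at 6 rightward: 7 /t/ transparent; 8 /b/ transparent; 9 /t/ transparent; 10 /ɪ/ → [+ATR]; word edge.
[+ATR] positions on the surface: 1 4 5 6 10.

5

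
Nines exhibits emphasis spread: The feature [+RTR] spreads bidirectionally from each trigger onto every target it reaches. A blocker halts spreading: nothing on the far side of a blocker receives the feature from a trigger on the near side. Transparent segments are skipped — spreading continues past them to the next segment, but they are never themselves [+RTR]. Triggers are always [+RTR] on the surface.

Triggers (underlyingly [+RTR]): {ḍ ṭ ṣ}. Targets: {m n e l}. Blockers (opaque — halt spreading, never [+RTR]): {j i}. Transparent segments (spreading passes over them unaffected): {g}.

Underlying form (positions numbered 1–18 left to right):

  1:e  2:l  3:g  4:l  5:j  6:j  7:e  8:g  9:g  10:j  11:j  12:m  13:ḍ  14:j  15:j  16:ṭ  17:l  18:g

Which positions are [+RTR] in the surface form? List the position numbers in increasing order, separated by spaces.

12 13 16 17

From /ḍ/ at 13 rightward: 14 /j/ blocks.
From /ḍ/ at 13 leftward: 12 /m/ → [+RTR]; 11 /j/ blocks.
From /ṭ/ at 16 rightward: 17 /l/ → [+RTR]; 18 /g/ transparent; word edge.
From /ṭ/ at 16 leftward: 15 /j/ blocks.
Targets with no active source: positions 1 2 4 7 stay [-emphatic].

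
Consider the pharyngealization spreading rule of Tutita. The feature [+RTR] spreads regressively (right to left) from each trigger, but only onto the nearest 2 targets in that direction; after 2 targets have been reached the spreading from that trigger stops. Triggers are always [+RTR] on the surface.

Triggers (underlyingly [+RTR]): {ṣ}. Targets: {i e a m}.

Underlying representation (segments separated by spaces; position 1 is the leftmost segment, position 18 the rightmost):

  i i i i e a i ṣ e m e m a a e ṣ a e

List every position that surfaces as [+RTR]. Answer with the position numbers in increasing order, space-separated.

From /ṣ/ at 8 leftward: 7 /i/ → [+RTR]; 6 /a/ → [+RTR]; bound reached.
From /ṣ/ at 16 leftward: 15 /e/ → [+RTR]; 14 /a/ → [+RTR]; bound reached.
Targets with no active source: positions 1 2 3 4 5 9 10 11 12 13 17 18 stay [-emphatic].

6 7 8 14 15 16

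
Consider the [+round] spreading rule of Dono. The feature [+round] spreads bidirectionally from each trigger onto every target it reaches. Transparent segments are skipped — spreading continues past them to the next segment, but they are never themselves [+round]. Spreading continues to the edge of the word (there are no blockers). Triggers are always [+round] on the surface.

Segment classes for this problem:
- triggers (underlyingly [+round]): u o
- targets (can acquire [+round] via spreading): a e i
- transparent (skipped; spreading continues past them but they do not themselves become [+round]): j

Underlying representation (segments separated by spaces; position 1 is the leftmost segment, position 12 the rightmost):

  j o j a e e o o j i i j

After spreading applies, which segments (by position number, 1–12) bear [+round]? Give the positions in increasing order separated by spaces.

2 4 5 6 7 8 10 11

From /o/ at 2 rightward: 3 /j/ transparent; 4 /a/ → [+round]; 5 /e/ → [+round]; 6 /e/ → [+round]; 7 /o/ is itself a trigger — this domain ends here.
From /o/ at 2 leftward: 1 /j/ transparent; word edge.
From /o/ at 7 rightward: 8 /o/ is itself a trigger — this domain ends here.
From /o/ at 7 leftward: 6 /e/ → [+round]; 5 /e/ → [+round]; 4 /a/ → [+round]; 3 /j/ transparent; 2 /o/ is itself a trigger — this domain ends here.
From /o/ at 8 rightward: 9 /j/ transparent; 10 /i/ → [+round]; 11 /i/ → [+round]; 12 /j/ transparent; word edge.
From /o/ at 8 leftward: 7 /o/ is itself a trigger — this domain ends here.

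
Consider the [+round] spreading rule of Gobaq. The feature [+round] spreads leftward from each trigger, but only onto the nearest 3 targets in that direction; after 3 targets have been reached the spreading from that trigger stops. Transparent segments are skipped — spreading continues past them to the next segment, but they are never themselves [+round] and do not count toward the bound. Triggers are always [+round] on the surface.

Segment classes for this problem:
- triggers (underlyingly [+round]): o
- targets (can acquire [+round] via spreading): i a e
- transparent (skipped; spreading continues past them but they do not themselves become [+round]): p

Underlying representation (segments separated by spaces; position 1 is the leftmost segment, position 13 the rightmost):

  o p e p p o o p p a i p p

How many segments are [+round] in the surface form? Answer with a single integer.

4

From /o/ at 1 leftward: word edge.
From /o/ at 6 leftward: 5 /p/ transparent; 4 /p/ transparent; 3 /e/ → [+round]; 2 /p/ transparent; 1 /o/ is itself a trigger — this domain ends here.
From /o/ at 7 leftward: 6 /o/ is itself a trigger — this domain ends here.
Targets with no active source: positions 10 11 stay [-round].
[+round] positions on the surface: 1 3 6 7.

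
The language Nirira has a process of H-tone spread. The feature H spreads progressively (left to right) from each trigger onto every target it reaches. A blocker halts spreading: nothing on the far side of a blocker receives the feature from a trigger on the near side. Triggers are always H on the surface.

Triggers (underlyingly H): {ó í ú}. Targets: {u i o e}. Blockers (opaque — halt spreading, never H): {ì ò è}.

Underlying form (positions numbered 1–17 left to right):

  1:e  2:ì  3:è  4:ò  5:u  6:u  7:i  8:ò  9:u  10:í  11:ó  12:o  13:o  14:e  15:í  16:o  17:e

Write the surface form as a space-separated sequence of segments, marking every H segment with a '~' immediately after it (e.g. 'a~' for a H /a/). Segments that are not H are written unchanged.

e ì è ò u u i ò u í~ ó~ o~ o~ e~ í~ o~ e~

From /í/ at 10 rightward: 11 /ó/ is itself a trigger — this domain ends here.
From /ó/ at 11 rightward: 12 /o/ → H; 13 /o/ → H; 14 /e/ → H; 15 /í/ is itself a trigger — this domain ends here.
From /í/ at 15 rightward: 16 /o/ → H; 17 /e/ → H; word edge.
Targets with no active source: positions 1 5 6 7 9 stay [-high tone].
H positions on the surface: 10 11 12 13 14 15 16 17.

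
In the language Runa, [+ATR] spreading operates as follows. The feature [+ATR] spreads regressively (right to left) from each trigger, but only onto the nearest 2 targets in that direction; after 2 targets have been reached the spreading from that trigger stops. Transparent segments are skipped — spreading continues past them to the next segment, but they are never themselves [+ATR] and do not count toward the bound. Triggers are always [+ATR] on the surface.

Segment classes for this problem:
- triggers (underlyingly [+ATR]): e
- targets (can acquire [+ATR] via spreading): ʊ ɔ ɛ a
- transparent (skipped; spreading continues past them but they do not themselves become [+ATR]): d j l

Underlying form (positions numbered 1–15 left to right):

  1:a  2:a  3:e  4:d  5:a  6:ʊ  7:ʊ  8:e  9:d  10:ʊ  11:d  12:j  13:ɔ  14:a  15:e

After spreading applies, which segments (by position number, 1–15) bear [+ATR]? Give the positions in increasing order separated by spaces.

1 2 3 6 7 8 13 14 15

From /e/ at 3 leftward: 2 /a/ → [+ATR]; 1 /a/ → [+ATR]; bound reached.
From /e/ at 8 leftward: 7 /ʊ/ → [+ATR]; 6 /ʊ/ → [+ATR]; bound reached.
From /e/ at 15 leftward: 14 /a/ → [+ATR]; 13 /ɔ/ → [+ATR]; bound reached.
Targets with no active source: positions 5 10 stay [-ATR].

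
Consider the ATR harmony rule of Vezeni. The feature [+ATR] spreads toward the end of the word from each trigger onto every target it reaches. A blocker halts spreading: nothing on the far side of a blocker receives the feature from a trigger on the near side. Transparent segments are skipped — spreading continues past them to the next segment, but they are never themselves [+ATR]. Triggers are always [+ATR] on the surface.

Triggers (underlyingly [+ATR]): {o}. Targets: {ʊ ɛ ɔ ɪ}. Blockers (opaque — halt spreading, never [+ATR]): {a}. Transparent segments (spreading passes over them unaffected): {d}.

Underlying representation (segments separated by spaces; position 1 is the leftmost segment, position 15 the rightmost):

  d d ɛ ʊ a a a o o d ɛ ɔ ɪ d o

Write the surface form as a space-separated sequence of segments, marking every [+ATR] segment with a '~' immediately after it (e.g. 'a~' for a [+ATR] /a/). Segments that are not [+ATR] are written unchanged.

From /o/ at 8 rightward: 9 /o/ is itself a trigger — this domain ends here.
From /o/ at 9 rightward: 10 /d/ transparent; 11 /ɛ/ → [+ATR]; 12 /ɔ/ → [+ATR]; 13 /ɪ/ → [+ATR]; 14 /d/ transparent; 15 /o/ is itself a trigger — this domain ends here.
From /o/ at 15 rightward: word edge.
Targets with no active source: positions 3 4 stay [-ATR].
[+ATR] positions on the surface: 8 9 11 12 13 15.

d d ɛ ʊ a a a o~ o~ d ɛ~ ɔ~ ɪ~ d o~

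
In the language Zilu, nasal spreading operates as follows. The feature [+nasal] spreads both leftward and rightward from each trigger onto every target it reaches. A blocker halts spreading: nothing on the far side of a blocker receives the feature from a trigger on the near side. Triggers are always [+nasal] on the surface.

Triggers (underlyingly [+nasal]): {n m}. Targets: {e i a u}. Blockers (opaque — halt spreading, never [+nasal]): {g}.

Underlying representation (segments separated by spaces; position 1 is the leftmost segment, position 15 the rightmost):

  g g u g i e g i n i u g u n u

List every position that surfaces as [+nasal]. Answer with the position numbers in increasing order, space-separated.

From /n/ at 9 rightward: 10 /i/ → [+nasal]; 11 /u/ → [+nasal]; 12 /g/ blocks.
From /n/ at 9 leftward: 8 /i/ → [+nasal]; 7 /g/ blocks.
From /n/ at 14 rightward: 15 /u/ → [+nasal]; word edge.
From /n/ at 14 leftward: 13 /u/ → [+nasal]; 12 /g/ blocks.
Targets with no active source: positions 3 5 6 stay [-nasal].

8 9 10 11 13 14 15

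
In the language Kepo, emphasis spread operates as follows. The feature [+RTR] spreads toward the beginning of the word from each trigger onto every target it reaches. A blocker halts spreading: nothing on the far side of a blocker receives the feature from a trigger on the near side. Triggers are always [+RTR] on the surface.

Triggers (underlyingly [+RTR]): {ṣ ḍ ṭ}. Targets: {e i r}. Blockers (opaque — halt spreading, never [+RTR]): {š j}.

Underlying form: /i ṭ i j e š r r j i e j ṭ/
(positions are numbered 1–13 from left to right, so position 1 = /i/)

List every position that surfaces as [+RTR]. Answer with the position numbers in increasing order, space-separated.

From /ṭ/ at 2 leftward: 1 /i/ → [+RTR]; word edge.
From /ṭ/ at 13 leftward: 12 /j/ blocks.
Targets with no active source: positions 3 5 7 8 10 11 stay [-emphatic].

1 2 13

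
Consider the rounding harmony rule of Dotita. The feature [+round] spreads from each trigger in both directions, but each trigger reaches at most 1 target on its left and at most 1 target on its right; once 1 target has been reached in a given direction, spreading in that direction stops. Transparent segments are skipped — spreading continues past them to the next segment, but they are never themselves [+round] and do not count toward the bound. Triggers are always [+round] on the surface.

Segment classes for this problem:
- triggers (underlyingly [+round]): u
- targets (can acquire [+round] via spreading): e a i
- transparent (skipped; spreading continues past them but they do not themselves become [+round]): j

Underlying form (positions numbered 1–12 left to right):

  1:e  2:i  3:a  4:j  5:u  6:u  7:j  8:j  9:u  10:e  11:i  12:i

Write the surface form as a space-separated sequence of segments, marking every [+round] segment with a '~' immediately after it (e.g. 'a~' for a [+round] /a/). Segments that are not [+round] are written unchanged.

From /u/ at 5 rightward: 6 /u/ is itself a trigger — this domain ends here.
From /u/ at 5 leftward: 4 /j/ transparent; 3 /a/ → [+round]; bound reached.
From /u/ at 6 rightward: 7 /j/ transparent; 8 /j/ transparent; 9 /u/ is itself a trigger — this domain ends here.
From /u/ at 6 leftward: 5 /u/ is itself a trigger — this domain ends here.
From /u/ at 9 rightward: 10 /e/ → [+round]; bound reached.
From /u/ at 9 leftward: 8 /j/ transparent; 7 /j/ transparent; 6 /u/ is itself a trigger — this domain ends here.
Targets with no active source: positions 1 2 11 12 stay [-round].
[+round] positions on the surface: 3 5 6 9 10.

e i a~ j u~ u~ j j u~ e~ i i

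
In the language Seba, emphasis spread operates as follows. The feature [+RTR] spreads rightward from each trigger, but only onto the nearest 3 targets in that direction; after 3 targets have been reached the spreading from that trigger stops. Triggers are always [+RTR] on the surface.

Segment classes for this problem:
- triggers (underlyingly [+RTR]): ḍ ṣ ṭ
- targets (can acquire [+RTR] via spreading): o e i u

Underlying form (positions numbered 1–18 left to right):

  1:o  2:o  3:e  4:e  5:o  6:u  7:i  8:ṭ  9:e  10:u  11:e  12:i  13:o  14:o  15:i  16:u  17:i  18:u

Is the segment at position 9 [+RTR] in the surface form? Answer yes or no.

From /ṭ/ at 8 rightward: 9 /e/ → [+RTR]; 10 /u/ → [+RTR]; 11 /e/ → [+RTR]; bound reached.
Targets with no active source: positions 1 2 3 4 5 6 7 12 13 14 15 16 17 18 stay [-emphatic].
[+RTR] positions on the surface: 8 9 10 11.

yes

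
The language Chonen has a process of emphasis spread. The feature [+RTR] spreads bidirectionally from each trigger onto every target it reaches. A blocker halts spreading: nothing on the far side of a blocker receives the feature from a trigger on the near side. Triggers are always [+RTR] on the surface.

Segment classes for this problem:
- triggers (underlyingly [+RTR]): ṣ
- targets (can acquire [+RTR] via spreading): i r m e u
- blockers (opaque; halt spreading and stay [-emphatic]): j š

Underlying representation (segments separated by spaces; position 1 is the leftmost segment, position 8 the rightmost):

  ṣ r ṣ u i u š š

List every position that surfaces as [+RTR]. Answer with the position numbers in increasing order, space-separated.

1 2 3 4 5 6

From /ṣ/ at 1 rightward: 2 /r/ → [+RTR]; 3 /ṣ/ is itself a trigger — this domain ends here.
From /ṣ/ at 1 leftward: word edge.
From /ṣ/ at 3 rightward: 4 /u/ → [+RTR]; 5 /i/ → [+RTR]; 6 /u/ → [+RTR]; 7 /š/ blocks.
From /ṣ/ at 3 leftward: 2 /r/ → [+RTR]; 1 /ṣ/ is itself a trigger — this domain ends here.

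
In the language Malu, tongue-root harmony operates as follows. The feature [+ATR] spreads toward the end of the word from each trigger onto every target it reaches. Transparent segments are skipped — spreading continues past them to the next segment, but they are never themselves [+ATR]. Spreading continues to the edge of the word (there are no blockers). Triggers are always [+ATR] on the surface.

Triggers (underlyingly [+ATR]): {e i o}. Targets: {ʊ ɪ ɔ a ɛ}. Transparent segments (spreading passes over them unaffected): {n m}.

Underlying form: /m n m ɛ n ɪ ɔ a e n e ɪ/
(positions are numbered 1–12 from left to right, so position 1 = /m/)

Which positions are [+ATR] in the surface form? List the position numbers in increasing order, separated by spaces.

9 11 12

From /e/ at 9 rightward: 10 /n/ transparent; 11 /e/ is itself a trigger — this domain ends here.
From /e/ at 11 rightward: 12 /ɪ/ → [+ATR]; word edge.
Targets with no active source: positions 4 6 7 8 stay [-ATR].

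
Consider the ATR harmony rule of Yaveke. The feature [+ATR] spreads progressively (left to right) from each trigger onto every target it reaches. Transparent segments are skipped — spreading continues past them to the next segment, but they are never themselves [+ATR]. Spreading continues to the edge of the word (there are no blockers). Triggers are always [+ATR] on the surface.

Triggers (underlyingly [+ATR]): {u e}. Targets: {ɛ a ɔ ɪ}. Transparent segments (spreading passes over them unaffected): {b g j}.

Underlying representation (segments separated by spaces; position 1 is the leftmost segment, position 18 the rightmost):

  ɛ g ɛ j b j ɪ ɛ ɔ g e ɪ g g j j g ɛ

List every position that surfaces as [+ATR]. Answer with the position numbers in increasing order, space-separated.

11 12 18

From /e/ at 11 rightward: 12 /ɪ/ → [+ATR]; 13 /g/ transparent; 14 /g/ transparent; 15 /j/ transparent; 16 /j/ transparent; 17 /g/ transparent; 18 /ɛ/ → [+ATR]; word edge.
Targets with no active source: positions 1 3 7 8 9 stay [-ATR].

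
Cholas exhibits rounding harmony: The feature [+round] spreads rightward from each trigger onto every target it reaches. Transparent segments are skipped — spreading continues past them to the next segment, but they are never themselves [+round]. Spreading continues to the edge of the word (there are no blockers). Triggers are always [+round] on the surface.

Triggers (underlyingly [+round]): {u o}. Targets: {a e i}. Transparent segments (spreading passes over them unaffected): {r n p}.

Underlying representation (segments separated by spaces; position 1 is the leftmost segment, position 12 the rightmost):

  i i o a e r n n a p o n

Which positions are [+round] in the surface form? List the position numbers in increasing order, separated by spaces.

From /o/ at 3 rightward: 4 /a/ → [+round]; 5 /e/ → [+round]; 6 /r/ transparent; 7 /n/ transparent; 8 /n/ transparent; 9 /a/ → [+round]; 10 /p/ transparent; 11 /o/ is itself a trigger — this domain ends here.
From /o/ at 11 rightward: 12 /n/ transparent; word edge.
Targets with no active source: positions 1 2 stay [-round].

3 4 5 9 11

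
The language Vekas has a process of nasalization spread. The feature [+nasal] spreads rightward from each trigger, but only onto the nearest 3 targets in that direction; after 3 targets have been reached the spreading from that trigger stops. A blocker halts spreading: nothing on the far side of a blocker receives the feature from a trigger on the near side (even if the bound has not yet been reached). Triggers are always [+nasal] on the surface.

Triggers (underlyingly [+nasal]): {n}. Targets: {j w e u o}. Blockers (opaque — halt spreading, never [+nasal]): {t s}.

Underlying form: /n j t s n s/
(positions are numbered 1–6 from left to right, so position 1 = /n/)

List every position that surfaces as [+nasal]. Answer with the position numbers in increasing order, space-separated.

1 2 5

From /n/ at 1 rightward: 2 /j/ → [+nasal]; 3 /t/ blocks.
From /n/ at 5 rightward: 6 /s/ blocks.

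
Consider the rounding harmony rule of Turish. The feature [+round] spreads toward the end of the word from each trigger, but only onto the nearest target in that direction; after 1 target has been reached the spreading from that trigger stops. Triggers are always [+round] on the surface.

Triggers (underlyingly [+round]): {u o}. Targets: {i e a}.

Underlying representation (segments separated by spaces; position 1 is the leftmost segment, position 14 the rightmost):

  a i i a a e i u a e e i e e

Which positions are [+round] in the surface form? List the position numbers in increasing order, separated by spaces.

From /u/ at 8 rightward: 9 /a/ → [+round]; bound reached.
Targets with no active source: positions 1 2 3 4 5 6 7 10 11 12 13 14 stay [-round].

8 9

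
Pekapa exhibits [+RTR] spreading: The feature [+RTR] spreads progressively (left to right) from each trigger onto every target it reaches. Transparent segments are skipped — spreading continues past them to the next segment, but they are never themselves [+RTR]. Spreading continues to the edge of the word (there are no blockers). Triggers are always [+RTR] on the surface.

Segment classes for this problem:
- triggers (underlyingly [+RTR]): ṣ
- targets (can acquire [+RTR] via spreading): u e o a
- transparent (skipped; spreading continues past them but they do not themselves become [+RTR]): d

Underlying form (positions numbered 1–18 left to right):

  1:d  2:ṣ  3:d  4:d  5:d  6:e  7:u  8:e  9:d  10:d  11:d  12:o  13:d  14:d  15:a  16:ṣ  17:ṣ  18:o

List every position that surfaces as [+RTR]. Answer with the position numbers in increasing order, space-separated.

2 6 7 8 12 15 16 17 18

From /ṣ/ at 2 rightward: 3 /d/ transparent; 4 /d/ transparent; 5 /d/ transparent; 6 /e/ → [+RTR]; 7 /u/ → [+RTR]; 8 /e/ → [+RTR]; 9 /d/ transparent; 10 /d/ transparent; 11 /d/ transparent; 12 /o/ → [+RTR]; 13 /d/ transparent; 14 /d/ transparent; 15 /a/ → [+RTR]; 16 /ṣ/ is itself a trigger — this domain ends here.
From /ṣ/ at 16 rightward: 17 /ṣ/ is itself a trigger — this domain ends here.
From /ṣ/ at 17 rightward: 18 /o/ → [+RTR]; word edge.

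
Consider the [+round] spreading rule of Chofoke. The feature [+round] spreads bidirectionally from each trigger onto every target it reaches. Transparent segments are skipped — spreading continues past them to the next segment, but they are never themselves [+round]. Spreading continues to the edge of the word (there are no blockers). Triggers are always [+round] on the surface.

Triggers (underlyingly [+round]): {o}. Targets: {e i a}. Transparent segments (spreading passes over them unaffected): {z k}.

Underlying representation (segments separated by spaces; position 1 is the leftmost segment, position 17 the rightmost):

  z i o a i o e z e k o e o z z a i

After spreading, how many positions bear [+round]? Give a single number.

12

From /o/ at 3 rightward: 4 /a/ → [+round]; 5 /i/ → [+round]; 6 /o/ is itself a trigger — this domain ends here.
From /o/ at 3 leftward: 2 /i/ → [+round]; 1 /z/ transparent; word edge.
From /o/ at 6 rightward: 7 /e/ → [+round]; 8 /z/ transparent; 9 /e/ → [+round]; 10 /k/ transparent; 11 /o/ is itself a trigger — this domain ends here.
From /o/ at 6 leftward: 5 /i/ → [+round]; 4 /a/ → [+round]; 3 /o/ is itself a trigger — this domain ends here.
From /o/ at 11 rightward: 12 /e/ → [+round]; 13 /o/ is itself a trigger — this domain ends here.
From /o/ at 11 leftward: 10 /k/ transparent; 9 /e/ → [+round]; 8 /z/ transparent; 7 /e/ → [+round]; 6 /o/ is itself a trigger — this domain ends here.
From /o/ at 13 rightward: 14 /z/ transparent; 15 /z/ transparent; 16 /a/ → [+round]; 17 /i/ → [+round]; word edge.
From /o/ at 13 leftward: 12 /e/ → [+round]; 11 /o/ is itself a trigger — this domain ends here.
[+round] positions on the surface: 2 3 4 5 6 7 9 11 12 13 16 17.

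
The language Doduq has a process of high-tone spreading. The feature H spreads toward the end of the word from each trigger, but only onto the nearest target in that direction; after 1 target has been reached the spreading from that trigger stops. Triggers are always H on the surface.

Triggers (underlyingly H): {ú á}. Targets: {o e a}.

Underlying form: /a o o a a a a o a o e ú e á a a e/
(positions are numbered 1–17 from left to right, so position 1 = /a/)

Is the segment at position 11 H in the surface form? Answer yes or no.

no

From /ú/ at 12 rightward: 13 /e/ → H; bound reached.
From /á/ at 14 rightward: 15 /a/ → H; bound reached.
Targets with no active source: positions 1 2 3 4 5 6 7 8 9 10 11 16 17 stay [-high tone].
H positions on the surface: 12 13 14 15.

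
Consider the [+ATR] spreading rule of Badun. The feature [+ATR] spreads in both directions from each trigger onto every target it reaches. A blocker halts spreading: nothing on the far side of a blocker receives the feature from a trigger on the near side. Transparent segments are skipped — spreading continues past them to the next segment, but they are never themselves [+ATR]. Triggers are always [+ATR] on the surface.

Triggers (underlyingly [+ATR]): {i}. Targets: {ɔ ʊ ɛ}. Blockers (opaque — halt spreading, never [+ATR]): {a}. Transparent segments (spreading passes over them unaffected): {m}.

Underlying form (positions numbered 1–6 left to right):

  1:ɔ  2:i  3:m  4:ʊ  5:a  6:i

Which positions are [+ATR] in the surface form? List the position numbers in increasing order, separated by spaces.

From /i/ at 2 rightward: 3 /m/ transparent; 4 /ʊ/ → [+ATR]; 5 /a/ blocks.
From /i/ at 2 leftward: 1 /ɔ/ → [+ATR]; word edge.
From /i/ at 6 rightward: word edge.
From /i/ at 6 leftward: 5 /a/ blocks.

1 2 4 6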